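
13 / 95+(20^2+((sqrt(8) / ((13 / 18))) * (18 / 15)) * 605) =38013 / 95+26136 * sqrt(2) / 13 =3243.36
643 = 643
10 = 10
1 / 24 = 0.04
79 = 79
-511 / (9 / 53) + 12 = -26975 / 9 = -2997.22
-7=-7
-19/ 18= -1.06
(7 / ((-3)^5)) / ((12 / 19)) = -133 / 2916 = -0.05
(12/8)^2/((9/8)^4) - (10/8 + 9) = -25793/2916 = -8.85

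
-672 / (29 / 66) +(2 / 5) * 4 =-221528 / 145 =-1527.78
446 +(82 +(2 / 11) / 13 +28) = 79510 / 143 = 556.01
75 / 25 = 3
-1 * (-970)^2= -940900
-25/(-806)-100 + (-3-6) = -87829/806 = -108.97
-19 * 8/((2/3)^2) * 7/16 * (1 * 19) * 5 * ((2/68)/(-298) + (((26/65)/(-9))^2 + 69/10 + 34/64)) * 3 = -3083095433243/9726720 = -316971.75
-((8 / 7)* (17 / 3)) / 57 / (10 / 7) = -68 / 855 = -0.08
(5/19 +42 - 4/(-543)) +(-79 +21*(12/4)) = 271033/10317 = 26.27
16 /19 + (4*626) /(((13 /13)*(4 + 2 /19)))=452596 /741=610.79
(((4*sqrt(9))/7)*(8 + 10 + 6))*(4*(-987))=-162432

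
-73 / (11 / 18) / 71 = -1314 / 781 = -1.68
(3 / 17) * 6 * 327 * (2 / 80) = 2943 / 340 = 8.66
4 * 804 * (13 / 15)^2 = 181168 / 75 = 2415.57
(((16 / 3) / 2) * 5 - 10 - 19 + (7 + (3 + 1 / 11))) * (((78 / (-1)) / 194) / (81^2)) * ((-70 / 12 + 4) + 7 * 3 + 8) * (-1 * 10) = -1949480 / 21001761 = -0.09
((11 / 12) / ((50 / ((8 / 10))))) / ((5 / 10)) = 11 / 375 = 0.03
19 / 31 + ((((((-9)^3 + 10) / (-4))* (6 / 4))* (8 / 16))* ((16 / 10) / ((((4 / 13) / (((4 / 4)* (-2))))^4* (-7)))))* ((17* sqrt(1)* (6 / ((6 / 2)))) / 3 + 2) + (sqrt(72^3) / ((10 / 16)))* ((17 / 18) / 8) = -636595597 / 868 + 408* sqrt(2) / 5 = -733289.67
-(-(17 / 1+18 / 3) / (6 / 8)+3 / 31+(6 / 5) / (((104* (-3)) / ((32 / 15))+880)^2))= 30.57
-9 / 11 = -0.82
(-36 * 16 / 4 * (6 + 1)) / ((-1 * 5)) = 1008 / 5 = 201.60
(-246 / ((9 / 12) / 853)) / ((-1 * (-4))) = -69946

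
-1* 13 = -13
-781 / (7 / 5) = -3905 / 7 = -557.86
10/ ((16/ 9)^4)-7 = -196571/ 32768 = -6.00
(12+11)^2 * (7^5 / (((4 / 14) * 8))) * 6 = 186708963 / 8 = 23338620.38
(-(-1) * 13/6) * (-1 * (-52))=338/3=112.67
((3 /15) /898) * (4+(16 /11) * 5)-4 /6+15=14.34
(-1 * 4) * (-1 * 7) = 28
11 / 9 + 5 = 56 / 9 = 6.22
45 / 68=0.66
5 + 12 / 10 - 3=16 / 5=3.20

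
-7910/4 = -3955/2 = -1977.50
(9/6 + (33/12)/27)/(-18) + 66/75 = 38443/48600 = 0.79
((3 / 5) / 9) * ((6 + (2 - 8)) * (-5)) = 0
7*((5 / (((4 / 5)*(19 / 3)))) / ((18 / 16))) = 350 / 57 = 6.14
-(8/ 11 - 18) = 17.27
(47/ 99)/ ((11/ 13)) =611/ 1089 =0.56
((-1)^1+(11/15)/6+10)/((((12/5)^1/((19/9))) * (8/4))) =15599/3888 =4.01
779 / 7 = 111.29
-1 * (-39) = 39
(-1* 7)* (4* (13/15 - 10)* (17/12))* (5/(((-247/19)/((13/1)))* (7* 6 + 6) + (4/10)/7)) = -570605/15102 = -37.78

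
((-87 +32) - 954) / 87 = -11.60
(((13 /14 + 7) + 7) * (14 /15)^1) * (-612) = -42636 /5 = -8527.20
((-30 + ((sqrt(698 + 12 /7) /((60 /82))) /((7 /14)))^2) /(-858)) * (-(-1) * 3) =-372104 /20475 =-18.17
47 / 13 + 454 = 5949 / 13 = 457.62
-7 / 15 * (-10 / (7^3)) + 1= 149 / 147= 1.01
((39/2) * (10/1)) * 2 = 390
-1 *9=-9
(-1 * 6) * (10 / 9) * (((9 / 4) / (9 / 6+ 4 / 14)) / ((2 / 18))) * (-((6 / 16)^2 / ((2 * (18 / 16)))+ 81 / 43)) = 253071 / 1720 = 147.13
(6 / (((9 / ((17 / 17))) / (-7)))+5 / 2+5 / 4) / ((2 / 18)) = -33 / 4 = -8.25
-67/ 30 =-2.23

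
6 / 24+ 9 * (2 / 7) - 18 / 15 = 227 / 140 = 1.62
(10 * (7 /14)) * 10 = 50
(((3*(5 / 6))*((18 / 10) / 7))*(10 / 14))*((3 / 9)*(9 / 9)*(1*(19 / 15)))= 19 / 98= 0.19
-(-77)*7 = 539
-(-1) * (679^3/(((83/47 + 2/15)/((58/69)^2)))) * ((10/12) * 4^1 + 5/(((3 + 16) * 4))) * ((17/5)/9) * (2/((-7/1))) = -46578527625111650/1090121409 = -42727834.94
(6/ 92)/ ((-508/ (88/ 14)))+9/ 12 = 61275/ 81788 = 0.75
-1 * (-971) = 971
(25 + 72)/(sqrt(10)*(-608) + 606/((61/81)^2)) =-204143079704*sqrt(10)/8843696010271 - 717536620071/17687392020542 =-0.11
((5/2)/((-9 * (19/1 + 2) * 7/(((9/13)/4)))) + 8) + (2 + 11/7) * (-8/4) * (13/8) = -55151/15288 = -3.61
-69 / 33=-23 / 11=-2.09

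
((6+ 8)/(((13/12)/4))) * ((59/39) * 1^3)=13216/169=78.20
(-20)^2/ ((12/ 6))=200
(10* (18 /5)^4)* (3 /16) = 39366 /125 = 314.93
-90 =-90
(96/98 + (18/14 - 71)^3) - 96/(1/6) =-116411504/343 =-339392.14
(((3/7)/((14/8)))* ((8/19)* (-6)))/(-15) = 192/4655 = 0.04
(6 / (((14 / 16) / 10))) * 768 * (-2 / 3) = -245760 / 7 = -35108.57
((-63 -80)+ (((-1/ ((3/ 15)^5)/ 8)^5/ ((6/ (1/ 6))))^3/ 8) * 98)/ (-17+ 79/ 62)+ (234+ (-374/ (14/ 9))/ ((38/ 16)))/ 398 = 1064174422554811324549695061847388277005819476162826017275673/ 84722085147493243079884800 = 12560767605072313493049920000000000.00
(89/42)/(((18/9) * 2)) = 89/168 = 0.53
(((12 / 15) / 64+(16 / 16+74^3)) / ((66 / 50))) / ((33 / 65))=957804575 / 1584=604674.61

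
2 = 2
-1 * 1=-1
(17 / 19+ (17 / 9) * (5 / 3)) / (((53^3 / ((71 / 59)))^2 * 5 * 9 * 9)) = 10455034 / 16029930123574030485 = 0.00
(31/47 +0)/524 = 31/24628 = 0.00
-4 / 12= -1 / 3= -0.33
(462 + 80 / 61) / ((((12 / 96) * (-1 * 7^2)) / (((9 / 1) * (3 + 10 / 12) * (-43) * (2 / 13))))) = 51602064 / 2989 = 17263.99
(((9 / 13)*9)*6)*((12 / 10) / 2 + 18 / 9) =486 / 5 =97.20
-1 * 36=-36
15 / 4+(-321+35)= -1129 / 4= -282.25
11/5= 2.20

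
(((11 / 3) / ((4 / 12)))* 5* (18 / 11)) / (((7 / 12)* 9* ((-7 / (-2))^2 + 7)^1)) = 480 / 539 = 0.89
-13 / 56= -0.23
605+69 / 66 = 13333 / 22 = 606.05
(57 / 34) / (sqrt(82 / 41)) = 57 * sqrt(2) / 68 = 1.19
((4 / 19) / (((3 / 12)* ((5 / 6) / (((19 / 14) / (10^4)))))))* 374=1122 / 21875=0.05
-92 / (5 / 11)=-1012 / 5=-202.40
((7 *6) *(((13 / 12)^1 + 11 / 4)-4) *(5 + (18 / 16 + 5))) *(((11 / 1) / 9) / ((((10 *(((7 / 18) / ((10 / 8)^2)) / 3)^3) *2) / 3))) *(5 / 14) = -100362796875 / 11239424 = -8929.53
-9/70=-0.13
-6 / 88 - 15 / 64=-213 / 704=-0.30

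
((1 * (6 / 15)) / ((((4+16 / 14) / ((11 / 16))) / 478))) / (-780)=-18403 / 561600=-0.03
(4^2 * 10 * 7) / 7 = 160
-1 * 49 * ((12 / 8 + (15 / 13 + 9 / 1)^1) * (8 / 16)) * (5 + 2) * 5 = -519645 / 52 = -9993.17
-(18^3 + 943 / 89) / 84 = -519991 / 7476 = -69.55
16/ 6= 8/ 3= 2.67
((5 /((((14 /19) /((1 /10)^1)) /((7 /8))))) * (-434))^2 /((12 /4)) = 16999129 /768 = 22134.28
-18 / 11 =-1.64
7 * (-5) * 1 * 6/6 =-35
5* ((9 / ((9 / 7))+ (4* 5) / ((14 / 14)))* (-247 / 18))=-3705 / 2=-1852.50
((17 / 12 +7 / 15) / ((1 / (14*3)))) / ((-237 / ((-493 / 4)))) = 41.14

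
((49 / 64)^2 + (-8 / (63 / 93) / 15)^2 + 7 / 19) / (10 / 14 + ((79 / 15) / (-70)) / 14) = 715177163 / 322016256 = 2.22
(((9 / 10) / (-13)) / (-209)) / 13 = 9 / 353210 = 0.00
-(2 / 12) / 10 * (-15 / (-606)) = -1 / 2424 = -0.00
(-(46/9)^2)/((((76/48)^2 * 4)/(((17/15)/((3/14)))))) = -2014432/146205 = -13.78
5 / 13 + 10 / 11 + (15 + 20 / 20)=2473 / 143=17.29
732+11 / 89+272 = 89367 / 89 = 1004.12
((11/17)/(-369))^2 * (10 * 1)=0.00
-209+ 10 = -199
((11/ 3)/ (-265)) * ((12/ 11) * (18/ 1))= -72/ 265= -0.27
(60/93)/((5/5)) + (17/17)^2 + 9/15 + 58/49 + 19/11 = 430767/83545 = 5.16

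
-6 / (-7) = 6 / 7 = 0.86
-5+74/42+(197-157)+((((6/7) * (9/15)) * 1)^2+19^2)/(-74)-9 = 6222203/271950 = 22.88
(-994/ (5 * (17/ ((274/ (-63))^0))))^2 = 988036/ 7225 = 136.75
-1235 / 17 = -72.65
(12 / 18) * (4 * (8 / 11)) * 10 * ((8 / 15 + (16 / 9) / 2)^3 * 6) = 67108864 / 200475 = 334.75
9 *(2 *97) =1746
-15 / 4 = -3.75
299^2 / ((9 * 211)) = 47.08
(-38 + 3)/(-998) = 35/998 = 0.04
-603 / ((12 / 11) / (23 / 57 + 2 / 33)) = -19497 / 76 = -256.54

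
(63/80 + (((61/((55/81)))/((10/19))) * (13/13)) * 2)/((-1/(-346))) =260456517/2200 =118389.33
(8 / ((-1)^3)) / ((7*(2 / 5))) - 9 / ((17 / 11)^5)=-38543353 / 9938999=-3.88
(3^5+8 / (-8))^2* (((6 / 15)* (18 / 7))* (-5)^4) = 263538000 / 7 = 37648285.71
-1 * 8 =-8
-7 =-7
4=4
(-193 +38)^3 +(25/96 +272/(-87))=-3723877.87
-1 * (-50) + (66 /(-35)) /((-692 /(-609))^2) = 58109561 /1197160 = 48.54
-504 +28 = -476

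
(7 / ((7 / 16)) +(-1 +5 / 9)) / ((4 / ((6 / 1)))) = 70 / 3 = 23.33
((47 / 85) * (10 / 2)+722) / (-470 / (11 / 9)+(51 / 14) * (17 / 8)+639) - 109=-194461951 / 1830475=-106.24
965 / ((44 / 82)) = 39565 / 22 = 1798.41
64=64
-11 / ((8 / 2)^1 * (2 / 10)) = -55 / 4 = -13.75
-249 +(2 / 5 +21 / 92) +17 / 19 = -2162949 / 8740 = -247.48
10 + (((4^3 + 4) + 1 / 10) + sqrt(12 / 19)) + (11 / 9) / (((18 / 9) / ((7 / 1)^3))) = 2 * sqrt(57) / 19 + 12947 / 45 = 288.51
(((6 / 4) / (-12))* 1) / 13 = -1 / 104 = -0.01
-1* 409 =-409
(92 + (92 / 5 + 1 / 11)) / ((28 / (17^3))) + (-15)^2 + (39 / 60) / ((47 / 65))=354899178 / 18095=19613.11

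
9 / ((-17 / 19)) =-171 / 17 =-10.06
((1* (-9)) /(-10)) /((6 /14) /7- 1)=-441 /460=-0.96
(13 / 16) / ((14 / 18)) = 117 / 112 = 1.04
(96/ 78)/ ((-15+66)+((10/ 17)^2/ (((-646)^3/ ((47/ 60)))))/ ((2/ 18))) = 1246566292864/ 51654590751387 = 0.02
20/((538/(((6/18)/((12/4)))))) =10/2421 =0.00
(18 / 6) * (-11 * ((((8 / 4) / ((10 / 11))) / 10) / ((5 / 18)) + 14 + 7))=-89892 / 125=-719.14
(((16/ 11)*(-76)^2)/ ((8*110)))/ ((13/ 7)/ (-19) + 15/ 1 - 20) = -384104/ 205095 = -1.87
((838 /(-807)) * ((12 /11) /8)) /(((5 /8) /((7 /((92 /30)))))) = -35196 /68057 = -0.52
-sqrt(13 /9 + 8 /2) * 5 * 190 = -6650 /3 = -2216.67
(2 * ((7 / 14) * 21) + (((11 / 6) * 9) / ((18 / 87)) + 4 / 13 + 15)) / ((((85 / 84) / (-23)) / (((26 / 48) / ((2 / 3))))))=-34293 / 16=-2143.31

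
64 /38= 32 /19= 1.68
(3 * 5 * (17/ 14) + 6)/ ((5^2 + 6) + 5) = 113/ 168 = 0.67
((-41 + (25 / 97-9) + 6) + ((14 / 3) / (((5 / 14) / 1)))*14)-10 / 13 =2618249 / 18915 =138.42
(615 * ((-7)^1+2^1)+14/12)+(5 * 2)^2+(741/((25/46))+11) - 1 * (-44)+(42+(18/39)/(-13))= -38365421/25350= -1513.43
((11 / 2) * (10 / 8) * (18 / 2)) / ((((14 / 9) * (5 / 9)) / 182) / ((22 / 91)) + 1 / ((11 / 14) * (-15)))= -2205225 / 2324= -948.89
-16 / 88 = -2 / 11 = -0.18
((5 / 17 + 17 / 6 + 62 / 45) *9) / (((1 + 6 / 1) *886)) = 6893 / 1054340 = 0.01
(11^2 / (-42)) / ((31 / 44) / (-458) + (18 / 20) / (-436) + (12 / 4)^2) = -332230910 / 1037462937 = -0.32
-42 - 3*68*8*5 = -8202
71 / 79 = 0.90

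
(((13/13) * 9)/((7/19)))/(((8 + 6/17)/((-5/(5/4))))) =-5814/497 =-11.70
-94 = -94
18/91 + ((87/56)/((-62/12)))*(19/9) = -0.44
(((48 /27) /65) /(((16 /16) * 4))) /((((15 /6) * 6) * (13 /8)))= 32 /114075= 0.00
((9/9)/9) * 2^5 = 32/9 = 3.56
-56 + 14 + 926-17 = 867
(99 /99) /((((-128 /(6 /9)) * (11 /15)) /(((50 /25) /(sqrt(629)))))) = -0.00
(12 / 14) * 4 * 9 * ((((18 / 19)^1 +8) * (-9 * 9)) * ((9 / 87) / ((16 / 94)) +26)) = -2295059670 / 3857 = -595037.51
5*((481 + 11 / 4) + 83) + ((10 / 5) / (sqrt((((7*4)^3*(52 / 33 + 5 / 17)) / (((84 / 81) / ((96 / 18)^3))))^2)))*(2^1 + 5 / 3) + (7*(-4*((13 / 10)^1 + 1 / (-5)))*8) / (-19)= 455501299522391 / 160009256960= 2846.72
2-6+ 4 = 0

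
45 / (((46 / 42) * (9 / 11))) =1155 / 23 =50.22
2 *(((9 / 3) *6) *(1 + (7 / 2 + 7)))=414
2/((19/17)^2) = 578/361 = 1.60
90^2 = 8100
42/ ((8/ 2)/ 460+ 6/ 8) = 19320/ 349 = 55.36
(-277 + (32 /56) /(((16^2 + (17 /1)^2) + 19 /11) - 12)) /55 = -5702577 /1132285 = -5.04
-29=-29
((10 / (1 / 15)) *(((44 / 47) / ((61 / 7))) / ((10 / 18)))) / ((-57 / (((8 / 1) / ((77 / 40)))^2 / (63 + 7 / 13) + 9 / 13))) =-11048721480 / 22519846349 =-0.49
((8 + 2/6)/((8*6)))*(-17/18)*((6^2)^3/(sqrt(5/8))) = -3060*sqrt(10) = -9676.57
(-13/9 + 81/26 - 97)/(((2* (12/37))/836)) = -172500031/1404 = -122863.27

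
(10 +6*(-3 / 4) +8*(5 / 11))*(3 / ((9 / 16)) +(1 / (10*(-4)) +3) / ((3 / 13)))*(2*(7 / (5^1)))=1025703 / 2200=466.23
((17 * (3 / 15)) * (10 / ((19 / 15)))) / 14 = 255 / 133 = 1.92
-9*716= -6444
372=372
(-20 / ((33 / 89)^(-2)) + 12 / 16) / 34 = -63357 / 1077256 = -0.06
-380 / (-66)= 190 / 33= 5.76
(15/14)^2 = 225/196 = 1.15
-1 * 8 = -8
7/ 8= 0.88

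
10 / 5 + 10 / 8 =13 / 4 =3.25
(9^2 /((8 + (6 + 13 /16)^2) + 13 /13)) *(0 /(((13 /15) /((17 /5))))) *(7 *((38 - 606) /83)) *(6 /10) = 0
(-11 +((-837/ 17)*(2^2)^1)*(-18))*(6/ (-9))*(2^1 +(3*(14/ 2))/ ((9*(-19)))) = -4422.59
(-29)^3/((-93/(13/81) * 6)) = 317057/45198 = 7.01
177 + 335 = 512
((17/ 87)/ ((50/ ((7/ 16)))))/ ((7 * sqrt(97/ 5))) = 0.00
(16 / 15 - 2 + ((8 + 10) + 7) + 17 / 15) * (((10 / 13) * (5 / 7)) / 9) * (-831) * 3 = -49860 / 13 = -3835.38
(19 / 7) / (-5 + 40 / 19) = -361 / 385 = -0.94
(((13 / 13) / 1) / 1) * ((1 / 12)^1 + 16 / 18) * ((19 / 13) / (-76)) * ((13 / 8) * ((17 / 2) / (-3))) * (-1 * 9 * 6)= -595 / 128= -4.65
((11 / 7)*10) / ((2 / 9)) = 495 / 7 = 70.71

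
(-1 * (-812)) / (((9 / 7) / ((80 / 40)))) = 11368 / 9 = 1263.11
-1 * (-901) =901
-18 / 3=-6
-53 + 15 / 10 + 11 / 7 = -699 / 14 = -49.93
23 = 23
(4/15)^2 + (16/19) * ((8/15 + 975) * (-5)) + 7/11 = -193122331/47025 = -4106.80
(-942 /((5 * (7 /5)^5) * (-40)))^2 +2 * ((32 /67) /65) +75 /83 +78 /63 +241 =243.92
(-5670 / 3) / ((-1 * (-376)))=-945 / 188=-5.03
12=12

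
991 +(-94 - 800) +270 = 367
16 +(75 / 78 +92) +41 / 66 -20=38431 / 429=89.58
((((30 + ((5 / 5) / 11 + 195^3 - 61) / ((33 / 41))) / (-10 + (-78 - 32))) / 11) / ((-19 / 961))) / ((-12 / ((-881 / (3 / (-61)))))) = -34541194283464309 / 65549088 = -526951561.61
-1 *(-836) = 836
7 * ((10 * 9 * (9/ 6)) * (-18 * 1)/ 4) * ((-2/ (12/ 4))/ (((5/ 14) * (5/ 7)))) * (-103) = -5723298/ 5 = -1144659.60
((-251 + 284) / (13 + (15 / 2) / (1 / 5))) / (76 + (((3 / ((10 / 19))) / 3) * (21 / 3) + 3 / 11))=0.01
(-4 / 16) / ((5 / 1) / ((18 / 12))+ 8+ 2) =-0.02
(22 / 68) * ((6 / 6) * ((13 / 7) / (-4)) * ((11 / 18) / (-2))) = 1573 / 34272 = 0.05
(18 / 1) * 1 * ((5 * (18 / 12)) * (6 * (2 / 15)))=108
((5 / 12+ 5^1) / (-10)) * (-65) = 845 / 24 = 35.21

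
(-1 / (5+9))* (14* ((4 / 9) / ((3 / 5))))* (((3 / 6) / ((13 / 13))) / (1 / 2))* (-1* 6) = 40 / 9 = 4.44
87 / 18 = 29 / 6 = 4.83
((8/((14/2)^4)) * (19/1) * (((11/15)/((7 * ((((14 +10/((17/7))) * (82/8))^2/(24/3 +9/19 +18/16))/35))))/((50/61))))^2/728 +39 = 3023261975341635610082765521/77519537829255745002780000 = 39.00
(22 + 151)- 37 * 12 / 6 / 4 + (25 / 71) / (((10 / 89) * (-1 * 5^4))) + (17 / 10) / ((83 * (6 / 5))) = 1365809303 / 8839500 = 154.51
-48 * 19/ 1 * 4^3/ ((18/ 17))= -165376/ 3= -55125.33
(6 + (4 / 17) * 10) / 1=142 / 17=8.35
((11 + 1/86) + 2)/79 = 1119/6794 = 0.16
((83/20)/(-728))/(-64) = 83/931840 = 0.00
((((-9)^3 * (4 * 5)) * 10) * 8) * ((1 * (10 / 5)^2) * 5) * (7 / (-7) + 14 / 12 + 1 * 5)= -120528000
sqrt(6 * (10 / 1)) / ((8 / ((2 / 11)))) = sqrt(15) / 22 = 0.18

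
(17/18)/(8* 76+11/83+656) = 1411/1888614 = 0.00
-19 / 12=-1.58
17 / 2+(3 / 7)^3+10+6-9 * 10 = -44879 / 686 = -65.42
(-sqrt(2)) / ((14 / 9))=-9* sqrt(2) / 14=-0.91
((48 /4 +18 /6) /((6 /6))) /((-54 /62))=-155 /9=-17.22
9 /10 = 0.90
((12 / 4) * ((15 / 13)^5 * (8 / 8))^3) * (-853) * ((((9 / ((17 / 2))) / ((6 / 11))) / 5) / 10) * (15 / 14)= -910.64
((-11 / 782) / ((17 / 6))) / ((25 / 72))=-0.01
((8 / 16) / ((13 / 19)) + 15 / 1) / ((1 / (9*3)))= 11043 / 26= 424.73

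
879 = 879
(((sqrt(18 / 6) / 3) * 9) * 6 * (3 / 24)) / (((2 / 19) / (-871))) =-148941 * sqrt(3) / 8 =-32246.67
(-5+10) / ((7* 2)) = 0.36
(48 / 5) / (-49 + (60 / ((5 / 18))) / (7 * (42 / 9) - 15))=-2544 / 9745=-0.26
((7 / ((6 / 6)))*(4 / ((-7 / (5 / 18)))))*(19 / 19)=-10 / 9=-1.11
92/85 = 1.08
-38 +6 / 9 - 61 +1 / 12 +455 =1427 / 4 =356.75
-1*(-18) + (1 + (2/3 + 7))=80/3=26.67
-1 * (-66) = 66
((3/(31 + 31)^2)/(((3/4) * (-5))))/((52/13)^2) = -1/76880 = -0.00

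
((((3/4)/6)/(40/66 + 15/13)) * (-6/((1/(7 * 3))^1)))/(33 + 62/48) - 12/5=-1653438/621365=-2.66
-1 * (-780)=780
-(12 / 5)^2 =-144 / 25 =-5.76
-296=-296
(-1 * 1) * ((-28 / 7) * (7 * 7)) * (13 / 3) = 2548 / 3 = 849.33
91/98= 0.93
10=10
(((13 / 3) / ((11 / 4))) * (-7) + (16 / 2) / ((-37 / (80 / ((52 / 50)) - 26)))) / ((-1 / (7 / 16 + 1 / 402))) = 123760145 / 12761892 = 9.70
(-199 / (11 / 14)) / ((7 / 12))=-434.18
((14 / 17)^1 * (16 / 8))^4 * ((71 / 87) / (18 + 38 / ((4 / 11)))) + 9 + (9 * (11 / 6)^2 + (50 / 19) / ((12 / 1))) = 36372723101 / 920401420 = 39.52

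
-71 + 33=-38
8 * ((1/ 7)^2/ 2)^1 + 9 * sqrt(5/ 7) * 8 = 4/ 49 + 72 * sqrt(35)/ 7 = 60.93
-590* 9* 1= -5310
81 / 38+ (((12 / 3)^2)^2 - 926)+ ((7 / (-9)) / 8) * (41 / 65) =-59392313 / 88920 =-667.93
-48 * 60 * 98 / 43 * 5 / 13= -1411200 / 559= -2524.51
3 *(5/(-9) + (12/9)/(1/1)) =2.33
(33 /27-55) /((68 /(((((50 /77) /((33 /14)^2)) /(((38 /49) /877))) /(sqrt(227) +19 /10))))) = -6.16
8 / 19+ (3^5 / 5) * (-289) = -1334273 / 95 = -14044.98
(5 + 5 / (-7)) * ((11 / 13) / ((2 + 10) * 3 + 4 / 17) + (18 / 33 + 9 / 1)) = 1149405 / 28028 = 41.01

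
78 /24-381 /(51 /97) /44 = -2472 /187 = -13.22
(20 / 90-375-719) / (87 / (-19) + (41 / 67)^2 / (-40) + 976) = -33584184160 / 29826962829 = -1.13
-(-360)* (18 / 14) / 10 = 324 / 7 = 46.29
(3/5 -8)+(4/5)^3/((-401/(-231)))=-7.11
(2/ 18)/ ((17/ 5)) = 5/ 153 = 0.03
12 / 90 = 2 / 15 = 0.13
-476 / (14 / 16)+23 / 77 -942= -114399 / 77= -1485.70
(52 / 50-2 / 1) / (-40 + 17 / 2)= 16 / 525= 0.03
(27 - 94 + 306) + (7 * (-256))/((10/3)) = -1493/5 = -298.60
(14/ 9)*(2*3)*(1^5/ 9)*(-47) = -1316/ 27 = -48.74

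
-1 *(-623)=623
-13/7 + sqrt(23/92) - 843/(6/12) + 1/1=-23609/14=-1686.36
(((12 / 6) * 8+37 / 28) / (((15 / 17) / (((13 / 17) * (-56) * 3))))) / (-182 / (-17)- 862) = 21437 / 7236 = 2.96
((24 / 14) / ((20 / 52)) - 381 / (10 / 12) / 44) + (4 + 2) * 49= 221811 / 770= 288.07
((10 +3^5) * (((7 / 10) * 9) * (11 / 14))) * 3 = 75141 / 20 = 3757.05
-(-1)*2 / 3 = 2 / 3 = 0.67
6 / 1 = 6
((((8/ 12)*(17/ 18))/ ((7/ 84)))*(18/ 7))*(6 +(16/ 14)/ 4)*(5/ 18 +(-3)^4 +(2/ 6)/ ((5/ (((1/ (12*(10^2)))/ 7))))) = 425570486/ 42875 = 9925.84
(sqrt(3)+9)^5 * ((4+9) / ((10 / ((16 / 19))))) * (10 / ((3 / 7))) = 17105088 * sqrt(3) / 19+39469248 / 19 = 3636638.39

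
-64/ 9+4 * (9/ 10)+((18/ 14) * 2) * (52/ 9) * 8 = 115.35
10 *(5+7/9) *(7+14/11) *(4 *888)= 56026880/33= 1697784.24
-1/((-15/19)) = 19/15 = 1.27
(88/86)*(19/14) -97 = -28779/301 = -95.61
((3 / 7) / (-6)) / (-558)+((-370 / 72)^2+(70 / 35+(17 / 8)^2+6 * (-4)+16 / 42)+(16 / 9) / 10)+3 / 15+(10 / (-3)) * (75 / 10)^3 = -7855188511 / 5624640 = -1396.57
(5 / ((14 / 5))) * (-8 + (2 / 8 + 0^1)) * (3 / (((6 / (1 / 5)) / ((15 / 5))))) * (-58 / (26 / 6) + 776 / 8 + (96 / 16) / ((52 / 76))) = -558465 / 1456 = -383.56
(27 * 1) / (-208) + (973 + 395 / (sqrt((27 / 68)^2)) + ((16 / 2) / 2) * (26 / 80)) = 55289099 / 28080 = 1968.99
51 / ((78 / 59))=1003 / 26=38.58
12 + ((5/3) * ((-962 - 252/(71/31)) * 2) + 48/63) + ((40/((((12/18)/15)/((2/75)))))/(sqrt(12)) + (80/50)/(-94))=-1247609684/350385 + 4 * sqrt(3)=-3553.75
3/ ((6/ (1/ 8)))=1/ 16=0.06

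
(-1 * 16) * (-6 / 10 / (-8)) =-6 / 5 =-1.20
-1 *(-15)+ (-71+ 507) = 451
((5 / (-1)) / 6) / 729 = -5 / 4374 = -0.00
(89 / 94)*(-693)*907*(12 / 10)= -167823117 / 235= -714140.92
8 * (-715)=-5720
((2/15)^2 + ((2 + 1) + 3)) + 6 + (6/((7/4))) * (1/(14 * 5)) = 133036/11025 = 12.07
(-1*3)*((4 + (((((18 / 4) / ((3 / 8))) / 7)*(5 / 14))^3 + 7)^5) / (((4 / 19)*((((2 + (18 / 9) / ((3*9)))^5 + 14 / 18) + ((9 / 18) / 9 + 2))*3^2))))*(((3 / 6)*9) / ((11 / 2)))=-364135486463079542060911420756009436361 / 586496817202268546968258010724758950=-620.87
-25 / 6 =-4.17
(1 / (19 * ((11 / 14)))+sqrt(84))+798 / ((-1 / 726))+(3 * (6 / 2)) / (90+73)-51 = -19738381570 / 34067+2 * sqrt(21) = -579389.71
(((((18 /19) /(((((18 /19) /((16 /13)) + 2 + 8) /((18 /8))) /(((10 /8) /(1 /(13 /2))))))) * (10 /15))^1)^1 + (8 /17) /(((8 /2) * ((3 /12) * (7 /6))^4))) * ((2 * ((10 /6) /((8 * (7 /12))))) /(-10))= -1157868459 /935444006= -1.24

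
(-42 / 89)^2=1764 / 7921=0.22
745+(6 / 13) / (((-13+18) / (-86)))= 47909 / 65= 737.06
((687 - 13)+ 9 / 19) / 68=12815 / 1292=9.92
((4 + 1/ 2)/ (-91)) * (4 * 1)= -18/ 91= -0.20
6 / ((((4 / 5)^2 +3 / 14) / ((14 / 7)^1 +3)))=10500 / 299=35.12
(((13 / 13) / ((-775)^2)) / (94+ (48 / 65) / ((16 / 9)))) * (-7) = -91 / 737207125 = -0.00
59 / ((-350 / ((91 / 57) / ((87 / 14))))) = -5369 / 123975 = -0.04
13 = 13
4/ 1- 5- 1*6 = -7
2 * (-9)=-18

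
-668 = -668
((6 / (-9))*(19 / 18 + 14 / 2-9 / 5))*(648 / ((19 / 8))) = -108096 / 95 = -1137.85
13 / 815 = 0.02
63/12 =21/4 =5.25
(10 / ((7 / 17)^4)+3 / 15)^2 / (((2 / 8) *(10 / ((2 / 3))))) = 23279270345868 / 720600125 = 32305.39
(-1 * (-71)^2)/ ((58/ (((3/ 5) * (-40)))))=60492/ 29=2085.93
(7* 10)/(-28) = -5/2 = -2.50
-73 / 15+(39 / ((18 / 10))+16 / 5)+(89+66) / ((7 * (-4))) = 405 / 28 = 14.46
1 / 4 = 0.25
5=5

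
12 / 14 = 6 / 7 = 0.86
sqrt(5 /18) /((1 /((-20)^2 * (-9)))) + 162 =162 - 600 * sqrt(10) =-1735.37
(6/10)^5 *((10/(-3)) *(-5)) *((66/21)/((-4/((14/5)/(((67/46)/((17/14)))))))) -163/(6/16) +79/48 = -435.40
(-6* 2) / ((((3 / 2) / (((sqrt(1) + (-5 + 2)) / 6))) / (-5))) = -40 / 3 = -13.33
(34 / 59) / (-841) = -34 / 49619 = -0.00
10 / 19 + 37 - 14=447 / 19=23.53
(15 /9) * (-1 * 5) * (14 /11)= -350 /33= -10.61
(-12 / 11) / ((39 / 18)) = -72 / 143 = -0.50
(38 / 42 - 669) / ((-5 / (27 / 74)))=12627 / 259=48.75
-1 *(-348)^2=-121104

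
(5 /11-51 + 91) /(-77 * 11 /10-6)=-4450 /9977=-0.45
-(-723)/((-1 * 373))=-723/373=-1.94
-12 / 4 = -3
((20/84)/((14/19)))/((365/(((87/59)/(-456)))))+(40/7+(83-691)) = -6101192861/10130064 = -602.29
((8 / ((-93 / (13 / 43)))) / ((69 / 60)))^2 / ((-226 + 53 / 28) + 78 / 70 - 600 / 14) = -6656000 / 3460045328361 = -0.00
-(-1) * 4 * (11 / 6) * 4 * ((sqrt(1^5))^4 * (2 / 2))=88 / 3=29.33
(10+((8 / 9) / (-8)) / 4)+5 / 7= 10.69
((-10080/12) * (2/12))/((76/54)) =-1890/19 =-99.47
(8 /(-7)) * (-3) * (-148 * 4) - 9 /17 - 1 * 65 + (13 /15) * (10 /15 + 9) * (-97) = -15571741 /5355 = -2907.89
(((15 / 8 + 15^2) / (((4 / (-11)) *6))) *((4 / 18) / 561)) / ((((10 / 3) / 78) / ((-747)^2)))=-292582719 / 544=-537835.88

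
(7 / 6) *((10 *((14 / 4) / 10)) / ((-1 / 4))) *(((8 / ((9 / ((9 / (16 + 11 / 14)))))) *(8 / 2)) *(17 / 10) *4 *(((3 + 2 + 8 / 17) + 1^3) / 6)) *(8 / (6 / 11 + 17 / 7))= -297493504 / 484335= -614.23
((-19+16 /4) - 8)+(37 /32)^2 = -22183 /1024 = -21.66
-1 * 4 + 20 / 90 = -34 / 9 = -3.78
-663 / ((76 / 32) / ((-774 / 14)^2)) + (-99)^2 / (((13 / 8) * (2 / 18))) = -9669891456 / 12103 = -798966.49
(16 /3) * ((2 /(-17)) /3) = -32 /153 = -0.21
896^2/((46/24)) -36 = 9632964/23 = 418824.52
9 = 9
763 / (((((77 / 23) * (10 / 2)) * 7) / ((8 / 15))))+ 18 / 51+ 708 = 69883502 / 98175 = 711.83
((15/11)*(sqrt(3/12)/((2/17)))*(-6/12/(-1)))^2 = 65025/7744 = 8.40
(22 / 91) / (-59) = -22 / 5369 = -0.00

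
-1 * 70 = -70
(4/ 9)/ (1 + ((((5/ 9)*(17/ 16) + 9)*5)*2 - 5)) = 0.00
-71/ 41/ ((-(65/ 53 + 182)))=3763/ 398151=0.01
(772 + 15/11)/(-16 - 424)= -8507/4840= -1.76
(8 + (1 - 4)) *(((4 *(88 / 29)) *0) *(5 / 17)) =0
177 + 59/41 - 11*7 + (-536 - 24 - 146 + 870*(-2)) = -96127/41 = -2344.56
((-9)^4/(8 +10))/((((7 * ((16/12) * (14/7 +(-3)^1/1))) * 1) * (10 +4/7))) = -2187/592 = -3.69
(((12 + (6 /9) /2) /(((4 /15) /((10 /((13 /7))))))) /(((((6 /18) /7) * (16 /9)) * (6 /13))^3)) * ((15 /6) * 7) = 9576706332375 /131072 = 73064470.92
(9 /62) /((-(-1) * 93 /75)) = 225 /1922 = 0.12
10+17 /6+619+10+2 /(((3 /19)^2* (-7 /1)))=79427 /126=630.37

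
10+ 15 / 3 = 15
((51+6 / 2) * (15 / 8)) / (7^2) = 405 / 196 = 2.07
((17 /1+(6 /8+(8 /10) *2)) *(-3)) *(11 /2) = -12771 /40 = -319.28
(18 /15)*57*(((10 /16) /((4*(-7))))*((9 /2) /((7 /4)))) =-1539 /392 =-3.93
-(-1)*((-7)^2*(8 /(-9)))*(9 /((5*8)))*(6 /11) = -294 /55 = -5.35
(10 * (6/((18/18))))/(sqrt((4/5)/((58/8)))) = 180.62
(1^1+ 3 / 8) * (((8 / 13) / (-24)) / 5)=-11 / 1560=-0.01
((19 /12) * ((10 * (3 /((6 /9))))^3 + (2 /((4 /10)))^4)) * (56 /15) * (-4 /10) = -1952440 /9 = -216937.78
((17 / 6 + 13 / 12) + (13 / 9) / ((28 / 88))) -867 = -216353 / 252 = -858.54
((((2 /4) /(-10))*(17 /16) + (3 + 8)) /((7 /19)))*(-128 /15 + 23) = 429.85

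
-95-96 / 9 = -317 / 3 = -105.67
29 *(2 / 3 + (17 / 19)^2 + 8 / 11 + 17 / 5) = 9663844 / 59565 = 162.24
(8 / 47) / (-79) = -8 / 3713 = -0.00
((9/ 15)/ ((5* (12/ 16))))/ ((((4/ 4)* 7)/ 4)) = 16/ 175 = 0.09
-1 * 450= -450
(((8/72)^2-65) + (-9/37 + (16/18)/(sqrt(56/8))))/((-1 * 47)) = 195497/140859-8 * sqrt(7)/2961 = 1.38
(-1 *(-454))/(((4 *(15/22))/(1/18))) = 2497/270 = 9.25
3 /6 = 1 /2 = 0.50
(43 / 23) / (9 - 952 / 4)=-43 / 5267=-0.01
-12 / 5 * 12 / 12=-12 / 5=-2.40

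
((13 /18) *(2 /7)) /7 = 13 /441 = 0.03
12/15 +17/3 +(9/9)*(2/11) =1097/165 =6.65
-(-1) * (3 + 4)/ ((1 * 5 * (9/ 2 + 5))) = 14/ 95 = 0.15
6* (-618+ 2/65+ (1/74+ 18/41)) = -365341401/98605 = -3705.10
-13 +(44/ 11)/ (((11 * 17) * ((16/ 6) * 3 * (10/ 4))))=-12154/ 935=-13.00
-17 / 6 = -2.83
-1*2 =-2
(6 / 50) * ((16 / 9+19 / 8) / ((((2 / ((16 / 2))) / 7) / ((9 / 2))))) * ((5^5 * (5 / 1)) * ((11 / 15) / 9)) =2877875 / 36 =79940.97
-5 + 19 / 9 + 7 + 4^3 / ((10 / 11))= 3353 / 45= 74.51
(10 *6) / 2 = 30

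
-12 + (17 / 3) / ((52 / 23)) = -1481 / 156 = -9.49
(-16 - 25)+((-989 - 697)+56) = -1671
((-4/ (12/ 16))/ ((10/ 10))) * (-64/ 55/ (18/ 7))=3584/ 1485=2.41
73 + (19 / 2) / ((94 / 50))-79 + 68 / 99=-2419 / 9306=-0.26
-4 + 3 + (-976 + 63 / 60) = -19519 / 20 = -975.95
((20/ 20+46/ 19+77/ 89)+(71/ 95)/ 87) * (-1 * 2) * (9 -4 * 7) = 6318398/ 38715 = 163.20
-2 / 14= -1 / 7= -0.14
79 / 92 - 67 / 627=43369 / 57684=0.75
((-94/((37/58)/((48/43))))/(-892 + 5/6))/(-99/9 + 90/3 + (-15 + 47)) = 523392/144620309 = 0.00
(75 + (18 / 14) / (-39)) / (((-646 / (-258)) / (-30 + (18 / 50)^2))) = -2347061346 / 2624375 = -894.33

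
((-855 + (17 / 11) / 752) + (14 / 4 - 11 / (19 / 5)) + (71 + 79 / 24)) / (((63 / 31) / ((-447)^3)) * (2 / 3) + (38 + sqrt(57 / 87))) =-28771505653869461777529270837 / 1400871339589845895654519340 + 104433777369708915149114103 * sqrt(551) / 5603485358359383582618077360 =-20.10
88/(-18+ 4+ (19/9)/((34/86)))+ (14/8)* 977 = 9007819/5300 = 1699.59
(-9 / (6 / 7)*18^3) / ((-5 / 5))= 61236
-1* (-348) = 348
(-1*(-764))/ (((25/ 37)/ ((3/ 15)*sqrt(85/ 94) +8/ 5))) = 14134*sqrt(7990)/ 5875 +226144/ 125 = 2024.20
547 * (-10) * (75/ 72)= -5697.92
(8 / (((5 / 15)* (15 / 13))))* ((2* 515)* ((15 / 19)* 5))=1606800 / 19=84568.42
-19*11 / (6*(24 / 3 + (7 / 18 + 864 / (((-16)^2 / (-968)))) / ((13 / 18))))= 209 / 27090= 0.01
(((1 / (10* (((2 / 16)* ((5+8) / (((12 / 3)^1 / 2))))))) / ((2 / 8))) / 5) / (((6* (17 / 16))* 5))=256 / 82875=0.00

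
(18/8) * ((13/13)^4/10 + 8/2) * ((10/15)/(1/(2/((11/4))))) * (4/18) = 164/165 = 0.99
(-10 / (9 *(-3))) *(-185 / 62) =-925 / 837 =-1.11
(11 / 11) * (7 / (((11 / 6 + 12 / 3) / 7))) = 42 / 5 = 8.40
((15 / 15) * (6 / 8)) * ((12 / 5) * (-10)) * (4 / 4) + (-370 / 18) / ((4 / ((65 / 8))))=-17209 / 288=-59.75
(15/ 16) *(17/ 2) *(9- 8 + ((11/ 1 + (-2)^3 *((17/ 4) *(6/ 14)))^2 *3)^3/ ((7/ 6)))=10085659222215/ 26353376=382708.43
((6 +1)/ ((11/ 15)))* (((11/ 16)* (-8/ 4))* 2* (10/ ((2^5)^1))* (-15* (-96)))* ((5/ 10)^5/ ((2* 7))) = -3375/ 128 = -26.37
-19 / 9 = -2.11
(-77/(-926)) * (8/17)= 308/7871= 0.04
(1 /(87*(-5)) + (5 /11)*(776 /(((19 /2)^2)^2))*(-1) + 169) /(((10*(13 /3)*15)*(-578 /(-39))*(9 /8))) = 210715186268 /13516226224875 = 0.02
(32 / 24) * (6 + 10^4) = 40024 / 3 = 13341.33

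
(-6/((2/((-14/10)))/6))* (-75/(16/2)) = -945/4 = -236.25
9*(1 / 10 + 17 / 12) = 273 / 20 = 13.65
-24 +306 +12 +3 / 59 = 17349 / 59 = 294.05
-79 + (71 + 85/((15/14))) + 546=1852/3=617.33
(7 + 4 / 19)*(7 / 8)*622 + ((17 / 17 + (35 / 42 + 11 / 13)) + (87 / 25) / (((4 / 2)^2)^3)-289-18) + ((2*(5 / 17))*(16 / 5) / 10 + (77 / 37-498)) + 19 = 3143.33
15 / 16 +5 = 95 / 16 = 5.94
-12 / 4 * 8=-24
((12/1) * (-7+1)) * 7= -504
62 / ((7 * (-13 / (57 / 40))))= -1767 / 1820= -0.97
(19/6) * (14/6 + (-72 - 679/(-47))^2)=10496.56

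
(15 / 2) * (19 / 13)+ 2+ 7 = 519 / 26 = 19.96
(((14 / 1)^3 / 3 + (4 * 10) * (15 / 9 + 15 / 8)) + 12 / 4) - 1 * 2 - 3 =3163 / 3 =1054.33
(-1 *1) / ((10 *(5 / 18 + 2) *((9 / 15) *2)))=-3 / 82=-0.04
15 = 15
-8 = -8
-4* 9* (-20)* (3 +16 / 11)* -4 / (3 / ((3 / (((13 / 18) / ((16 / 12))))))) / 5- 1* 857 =-799927 / 143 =-5593.90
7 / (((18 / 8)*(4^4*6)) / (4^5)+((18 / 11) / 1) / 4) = 616 / 333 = 1.85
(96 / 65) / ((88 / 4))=48 / 715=0.07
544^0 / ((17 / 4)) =4 / 17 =0.24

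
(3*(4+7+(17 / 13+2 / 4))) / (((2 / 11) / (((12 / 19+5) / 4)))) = 1175823 / 3952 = 297.53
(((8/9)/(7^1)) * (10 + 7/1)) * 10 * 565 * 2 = 1536800/63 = 24393.65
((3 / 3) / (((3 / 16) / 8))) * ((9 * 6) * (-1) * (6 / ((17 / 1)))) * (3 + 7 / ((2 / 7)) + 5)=-449280 / 17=-26428.24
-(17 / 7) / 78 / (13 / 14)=-0.03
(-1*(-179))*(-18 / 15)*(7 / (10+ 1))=-7518 / 55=-136.69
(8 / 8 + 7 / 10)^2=289 / 100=2.89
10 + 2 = 12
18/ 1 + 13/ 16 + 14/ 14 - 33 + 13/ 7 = -1269/ 112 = -11.33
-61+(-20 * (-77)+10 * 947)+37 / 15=164272 / 15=10951.47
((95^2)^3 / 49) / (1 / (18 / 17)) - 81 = 13231653963777 / 833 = 15884338491.93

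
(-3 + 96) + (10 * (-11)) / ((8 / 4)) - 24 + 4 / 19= 270 / 19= 14.21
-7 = -7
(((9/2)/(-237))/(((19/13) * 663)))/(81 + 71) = -1/7757168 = -0.00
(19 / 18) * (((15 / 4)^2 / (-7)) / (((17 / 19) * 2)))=-9025 / 7616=-1.19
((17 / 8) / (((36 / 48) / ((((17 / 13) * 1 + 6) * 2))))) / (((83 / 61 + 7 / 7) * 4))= 98515 / 22464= 4.39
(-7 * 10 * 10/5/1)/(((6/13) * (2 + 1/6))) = -140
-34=-34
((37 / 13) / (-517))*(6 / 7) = -222 / 47047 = -0.00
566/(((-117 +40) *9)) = -566/693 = -0.82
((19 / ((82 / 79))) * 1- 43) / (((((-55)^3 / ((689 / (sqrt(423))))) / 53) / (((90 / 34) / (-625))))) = -8873631 * sqrt(47) / 54502786250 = -0.00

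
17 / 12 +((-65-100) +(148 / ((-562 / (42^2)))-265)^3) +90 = -388283612.25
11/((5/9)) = 99/5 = 19.80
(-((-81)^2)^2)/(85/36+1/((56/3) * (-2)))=-43391094768/2353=-18440754.26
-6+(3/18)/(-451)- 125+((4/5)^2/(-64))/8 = -141796153/1082400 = -131.00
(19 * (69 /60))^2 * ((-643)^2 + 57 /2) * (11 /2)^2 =3821731019359 /640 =5971454717.75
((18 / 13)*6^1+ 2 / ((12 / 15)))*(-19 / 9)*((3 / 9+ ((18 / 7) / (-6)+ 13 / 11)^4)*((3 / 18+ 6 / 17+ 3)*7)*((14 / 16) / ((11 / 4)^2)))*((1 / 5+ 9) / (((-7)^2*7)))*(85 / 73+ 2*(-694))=308406834721497016013 / 194543384925744855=1585.29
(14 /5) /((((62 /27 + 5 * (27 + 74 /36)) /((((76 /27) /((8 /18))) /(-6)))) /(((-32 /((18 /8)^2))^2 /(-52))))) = 17432576 /1132833195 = 0.02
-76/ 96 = -19/ 24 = -0.79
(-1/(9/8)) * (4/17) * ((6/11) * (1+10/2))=-128/187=-0.68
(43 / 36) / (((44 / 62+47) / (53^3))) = 198453041 / 53244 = 3727.24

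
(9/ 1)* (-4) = -36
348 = 348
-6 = -6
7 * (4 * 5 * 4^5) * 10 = 1433600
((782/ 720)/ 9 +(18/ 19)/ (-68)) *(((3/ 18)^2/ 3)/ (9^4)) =111713/ 741551513760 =0.00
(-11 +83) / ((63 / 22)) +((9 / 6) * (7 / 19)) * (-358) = -22969 / 133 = -172.70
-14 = -14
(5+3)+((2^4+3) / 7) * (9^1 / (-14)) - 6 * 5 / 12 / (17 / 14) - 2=3659 / 1666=2.20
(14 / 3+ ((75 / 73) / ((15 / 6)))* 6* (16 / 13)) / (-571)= -21926 / 1625637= -0.01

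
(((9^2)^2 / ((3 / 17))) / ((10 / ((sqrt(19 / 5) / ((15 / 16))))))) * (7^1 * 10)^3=272051136 * sqrt(95)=2651626473.86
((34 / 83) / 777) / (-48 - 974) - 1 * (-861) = 28374169744 / 32954901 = 861.00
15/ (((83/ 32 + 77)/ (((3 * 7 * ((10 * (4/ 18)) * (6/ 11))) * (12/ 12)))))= 44800/ 9339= 4.80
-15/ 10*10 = -15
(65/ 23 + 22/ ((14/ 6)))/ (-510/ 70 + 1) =-1973/ 1012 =-1.95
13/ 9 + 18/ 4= 107/ 18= 5.94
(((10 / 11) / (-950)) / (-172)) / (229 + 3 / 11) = 1 / 41209480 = 0.00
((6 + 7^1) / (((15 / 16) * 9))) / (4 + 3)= 208 / 945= 0.22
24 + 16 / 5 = 136 / 5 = 27.20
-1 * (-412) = 412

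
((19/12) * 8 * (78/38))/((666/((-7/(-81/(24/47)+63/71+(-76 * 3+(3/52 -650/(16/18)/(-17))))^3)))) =179996151899013632/26501860341608286560315499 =0.00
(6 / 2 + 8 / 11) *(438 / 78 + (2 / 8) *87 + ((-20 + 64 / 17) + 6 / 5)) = 2234459 / 48620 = 45.96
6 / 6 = 1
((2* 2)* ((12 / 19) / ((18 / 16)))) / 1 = 128 / 57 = 2.25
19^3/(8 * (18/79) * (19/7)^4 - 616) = -1301008261/98076040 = -13.27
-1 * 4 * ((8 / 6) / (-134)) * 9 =24 / 67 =0.36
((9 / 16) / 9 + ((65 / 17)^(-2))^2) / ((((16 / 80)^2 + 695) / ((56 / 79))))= 134308727 / 1960289947200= 0.00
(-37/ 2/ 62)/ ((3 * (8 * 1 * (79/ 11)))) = -407/ 235104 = -0.00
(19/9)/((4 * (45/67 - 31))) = -1273/73152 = -0.02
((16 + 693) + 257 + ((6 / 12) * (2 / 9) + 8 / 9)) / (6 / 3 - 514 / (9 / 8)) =-8703 / 4094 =-2.13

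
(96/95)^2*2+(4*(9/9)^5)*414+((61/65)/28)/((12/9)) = 21787669707/13140400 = 1658.07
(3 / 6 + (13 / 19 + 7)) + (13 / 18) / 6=17041 / 2052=8.30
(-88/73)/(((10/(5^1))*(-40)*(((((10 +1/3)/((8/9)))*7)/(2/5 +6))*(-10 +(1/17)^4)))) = -117597568/992290932675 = -0.00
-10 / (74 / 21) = -105 / 37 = -2.84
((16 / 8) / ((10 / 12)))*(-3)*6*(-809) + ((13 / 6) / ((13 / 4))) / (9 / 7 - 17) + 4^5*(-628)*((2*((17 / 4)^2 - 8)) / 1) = -425926883 / 33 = -12906875.24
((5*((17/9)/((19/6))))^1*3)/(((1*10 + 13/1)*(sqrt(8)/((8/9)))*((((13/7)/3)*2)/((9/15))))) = 238*sqrt(2)/5681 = 0.06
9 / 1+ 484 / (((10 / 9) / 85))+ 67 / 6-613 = 218599 / 6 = 36433.17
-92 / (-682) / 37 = 46 / 12617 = 0.00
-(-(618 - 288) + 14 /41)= 329.66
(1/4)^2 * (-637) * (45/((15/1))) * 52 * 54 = -335380.50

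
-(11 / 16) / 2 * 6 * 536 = -1105.50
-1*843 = -843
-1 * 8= -8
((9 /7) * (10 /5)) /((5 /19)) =342 /35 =9.77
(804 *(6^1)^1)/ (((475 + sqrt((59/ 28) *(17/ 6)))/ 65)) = 25022088000/ 37903997 - 627120 *sqrt(42126)/ 37903997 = 656.75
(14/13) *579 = 8106/13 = 623.54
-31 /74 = -0.42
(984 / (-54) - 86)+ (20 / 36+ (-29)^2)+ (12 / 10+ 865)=24053 / 15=1603.53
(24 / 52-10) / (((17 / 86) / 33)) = -351912 / 221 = -1592.36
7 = 7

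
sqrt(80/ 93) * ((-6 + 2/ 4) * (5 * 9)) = -330 * sqrt(465)/ 31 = -229.55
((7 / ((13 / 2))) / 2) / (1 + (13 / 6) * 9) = 14 / 533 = 0.03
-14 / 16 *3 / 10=-21 / 80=-0.26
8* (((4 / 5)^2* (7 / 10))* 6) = 2688 / 125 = 21.50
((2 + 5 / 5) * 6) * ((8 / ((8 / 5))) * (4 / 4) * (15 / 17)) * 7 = 555.88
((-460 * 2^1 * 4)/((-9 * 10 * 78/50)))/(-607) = -9200/213057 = -0.04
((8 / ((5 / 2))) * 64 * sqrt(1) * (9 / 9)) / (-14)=-512 / 35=-14.63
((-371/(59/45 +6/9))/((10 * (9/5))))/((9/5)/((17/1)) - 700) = 157675/10589398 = 0.01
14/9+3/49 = 713/441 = 1.62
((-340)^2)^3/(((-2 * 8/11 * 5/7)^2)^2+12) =13576143243157264000000/115699123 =117340070444244.11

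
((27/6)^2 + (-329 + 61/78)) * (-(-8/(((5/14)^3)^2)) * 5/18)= -361741498048/1096875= -329792.82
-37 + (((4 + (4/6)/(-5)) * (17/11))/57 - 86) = -1155829/9405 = -122.90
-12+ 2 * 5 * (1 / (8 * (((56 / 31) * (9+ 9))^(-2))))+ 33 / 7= 8841549 / 6727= 1314.34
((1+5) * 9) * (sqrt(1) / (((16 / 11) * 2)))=297 / 16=18.56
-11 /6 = -1.83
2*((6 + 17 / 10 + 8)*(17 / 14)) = 2669 / 70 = 38.13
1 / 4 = 0.25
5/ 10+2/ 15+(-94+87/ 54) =-4129/ 45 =-91.76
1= 1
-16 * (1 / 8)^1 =-2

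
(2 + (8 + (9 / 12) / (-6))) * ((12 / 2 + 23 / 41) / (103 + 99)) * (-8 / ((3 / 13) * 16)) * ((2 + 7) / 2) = -828789 / 265024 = -3.13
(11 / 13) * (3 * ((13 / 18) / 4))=11 / 24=0.46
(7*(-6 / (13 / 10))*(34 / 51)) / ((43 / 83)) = -23240 / 559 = -41.57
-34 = -34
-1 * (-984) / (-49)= -984 / 49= -20.08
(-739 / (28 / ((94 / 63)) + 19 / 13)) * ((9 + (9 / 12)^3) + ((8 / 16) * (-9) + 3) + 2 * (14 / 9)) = -2869466795 / 7118784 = -403.08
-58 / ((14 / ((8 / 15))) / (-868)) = 28768 / 15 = 1917.87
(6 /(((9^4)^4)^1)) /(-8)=-1 /2470693585135788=-0.00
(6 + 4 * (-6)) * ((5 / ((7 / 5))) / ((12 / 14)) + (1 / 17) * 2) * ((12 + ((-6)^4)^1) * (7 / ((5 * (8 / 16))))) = -24007032 / 85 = -282435.67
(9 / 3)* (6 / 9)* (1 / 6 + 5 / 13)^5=0.10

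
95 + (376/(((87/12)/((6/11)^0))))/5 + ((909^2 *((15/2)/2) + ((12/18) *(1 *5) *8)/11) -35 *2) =59307042203/19140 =3098591.55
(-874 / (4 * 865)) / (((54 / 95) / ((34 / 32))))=-141151 / 298944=-0.47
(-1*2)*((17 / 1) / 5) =-34 / 5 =-6.80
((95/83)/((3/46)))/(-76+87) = 4370/2739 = 1.60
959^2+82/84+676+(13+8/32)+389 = 77343859/84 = 920760.23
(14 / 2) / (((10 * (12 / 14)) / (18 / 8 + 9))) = 147 / 16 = 9.19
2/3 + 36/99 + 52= 1750/33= 53.03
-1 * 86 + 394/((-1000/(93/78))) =-1124107/13000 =-86.47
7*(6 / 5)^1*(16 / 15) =224 / 25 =8.96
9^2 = 81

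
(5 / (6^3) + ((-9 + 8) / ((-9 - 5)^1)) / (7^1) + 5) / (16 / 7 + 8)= 53273 / 108864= 0.49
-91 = -91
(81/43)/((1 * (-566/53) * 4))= -4293/97352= -0.04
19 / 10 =1.90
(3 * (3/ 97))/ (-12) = -3/ 388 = -0.01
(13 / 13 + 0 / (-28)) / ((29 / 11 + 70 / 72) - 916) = -0.00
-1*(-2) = 2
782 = 782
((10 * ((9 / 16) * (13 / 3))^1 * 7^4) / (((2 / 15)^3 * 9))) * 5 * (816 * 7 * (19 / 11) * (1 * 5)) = 29772812671875 / 44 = 676654833451.70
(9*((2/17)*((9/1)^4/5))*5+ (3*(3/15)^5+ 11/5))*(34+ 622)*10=484355206912/10625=45586372.42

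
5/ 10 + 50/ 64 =1.28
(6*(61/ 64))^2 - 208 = -179503/ 1024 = -175.30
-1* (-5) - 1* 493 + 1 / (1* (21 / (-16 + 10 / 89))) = -130498 / 267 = -488.76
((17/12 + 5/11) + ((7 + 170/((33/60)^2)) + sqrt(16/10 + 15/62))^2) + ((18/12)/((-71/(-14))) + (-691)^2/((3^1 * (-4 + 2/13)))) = 68847 * sqrt(177010)/18755 + 909915152294603/3222484100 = 283908.94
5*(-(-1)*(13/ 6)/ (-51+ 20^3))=65/ 47694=0.00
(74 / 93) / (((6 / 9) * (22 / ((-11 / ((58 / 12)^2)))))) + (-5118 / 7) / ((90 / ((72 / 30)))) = -89070802 / 4562425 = -19.52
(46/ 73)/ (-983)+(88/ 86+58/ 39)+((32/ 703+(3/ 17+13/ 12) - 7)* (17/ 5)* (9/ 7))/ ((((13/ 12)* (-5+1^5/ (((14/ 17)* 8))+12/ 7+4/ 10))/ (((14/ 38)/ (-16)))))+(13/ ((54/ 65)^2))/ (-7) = -0.37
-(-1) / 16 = 1 / 16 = 0.06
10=10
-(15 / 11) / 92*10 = -75 / 506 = -0.15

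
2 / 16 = 1 / 8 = 0.12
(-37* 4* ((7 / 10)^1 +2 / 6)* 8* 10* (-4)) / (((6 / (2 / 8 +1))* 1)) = 91760 / 9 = 10195.56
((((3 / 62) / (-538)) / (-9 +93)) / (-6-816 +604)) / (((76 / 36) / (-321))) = -2889 / 3868495456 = -0.00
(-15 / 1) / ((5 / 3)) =-9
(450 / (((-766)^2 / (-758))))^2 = 7271825625 / 21517662721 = 0.34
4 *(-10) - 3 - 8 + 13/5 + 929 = 4403/5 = 880.60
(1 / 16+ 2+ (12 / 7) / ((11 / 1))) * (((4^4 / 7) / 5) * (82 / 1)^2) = 294027072 / 2695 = 109100.95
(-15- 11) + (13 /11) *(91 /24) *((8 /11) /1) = -8255 /363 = -22.74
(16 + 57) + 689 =762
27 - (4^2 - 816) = 827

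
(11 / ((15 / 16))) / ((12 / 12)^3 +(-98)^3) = -176 / 14117865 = -0.00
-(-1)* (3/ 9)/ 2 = 0.17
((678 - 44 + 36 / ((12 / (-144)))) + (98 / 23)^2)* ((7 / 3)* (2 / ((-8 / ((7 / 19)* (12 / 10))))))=-2853319 / 50255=-56.78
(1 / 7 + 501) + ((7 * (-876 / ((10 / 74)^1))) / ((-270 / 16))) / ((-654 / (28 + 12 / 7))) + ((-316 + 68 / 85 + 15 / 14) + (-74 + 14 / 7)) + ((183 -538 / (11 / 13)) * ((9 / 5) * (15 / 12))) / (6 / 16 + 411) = -119772491609 / 12429613350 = -9.64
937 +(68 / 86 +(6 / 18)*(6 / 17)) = 685611 / 731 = 937.91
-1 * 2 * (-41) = 82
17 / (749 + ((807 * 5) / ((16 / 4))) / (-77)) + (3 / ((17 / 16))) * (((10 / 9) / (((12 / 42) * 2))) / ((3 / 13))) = 825832588 / 34678521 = 23.81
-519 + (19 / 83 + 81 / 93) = -1332557 / 2573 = -517.90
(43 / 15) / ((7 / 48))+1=723 / 35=20.66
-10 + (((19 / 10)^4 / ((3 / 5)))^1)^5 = 37589895697545958193355601 / 7776000000000000000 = 4834091.52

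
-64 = -64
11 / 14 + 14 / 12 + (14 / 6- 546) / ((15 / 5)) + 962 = 49312 / 63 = 782.73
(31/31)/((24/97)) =97/24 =4.04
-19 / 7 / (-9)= 19 / 63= 0.30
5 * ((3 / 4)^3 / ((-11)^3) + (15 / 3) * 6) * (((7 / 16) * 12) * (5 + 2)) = 1878287355 / 340736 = 5512.44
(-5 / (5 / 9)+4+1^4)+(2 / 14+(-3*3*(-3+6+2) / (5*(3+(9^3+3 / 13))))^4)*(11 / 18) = -24986027317971128 / 6385881243989583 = -3.91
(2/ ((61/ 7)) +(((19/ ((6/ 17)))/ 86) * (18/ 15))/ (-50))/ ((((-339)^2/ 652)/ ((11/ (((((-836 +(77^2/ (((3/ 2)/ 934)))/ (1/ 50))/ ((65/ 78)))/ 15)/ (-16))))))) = -91702822/ 6322955419433865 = -0.00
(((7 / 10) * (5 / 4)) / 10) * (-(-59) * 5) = 413 / 16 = 25.81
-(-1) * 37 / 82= 37 / 82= 0.45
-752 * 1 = -752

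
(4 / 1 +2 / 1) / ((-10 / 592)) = -1776 / 5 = -355.20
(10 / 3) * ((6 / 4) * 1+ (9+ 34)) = 148.33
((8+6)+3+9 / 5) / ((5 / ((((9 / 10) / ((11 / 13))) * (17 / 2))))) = 93483 / 2750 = 33.99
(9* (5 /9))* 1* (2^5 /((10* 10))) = 8 /5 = 1.60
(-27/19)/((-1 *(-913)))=-27/17347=-0.00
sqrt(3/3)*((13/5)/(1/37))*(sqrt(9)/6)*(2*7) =3367/5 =673.40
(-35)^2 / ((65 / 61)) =14945 / 13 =1149.62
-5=-5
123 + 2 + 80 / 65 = 1641 / 13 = 126.23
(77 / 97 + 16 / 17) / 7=0.25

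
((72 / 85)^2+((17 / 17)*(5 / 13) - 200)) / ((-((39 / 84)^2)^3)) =9002425522040832 / 453358035325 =19857.21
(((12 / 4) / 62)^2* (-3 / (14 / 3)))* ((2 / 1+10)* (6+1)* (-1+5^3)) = -486 / 31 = -15.68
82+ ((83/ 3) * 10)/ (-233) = 56488/ 699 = 80.81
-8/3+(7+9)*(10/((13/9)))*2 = 8536/39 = 218.87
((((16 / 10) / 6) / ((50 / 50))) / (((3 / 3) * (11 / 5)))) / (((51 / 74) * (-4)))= -74 / 1683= -0.04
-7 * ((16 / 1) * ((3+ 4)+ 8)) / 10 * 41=-6888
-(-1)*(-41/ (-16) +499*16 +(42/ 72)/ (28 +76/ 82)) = 227330089/ 28464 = 7986.58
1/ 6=0.17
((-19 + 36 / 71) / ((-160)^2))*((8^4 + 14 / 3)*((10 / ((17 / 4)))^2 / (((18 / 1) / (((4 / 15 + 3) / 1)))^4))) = -46558049018663 / 2617113090960000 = -0.02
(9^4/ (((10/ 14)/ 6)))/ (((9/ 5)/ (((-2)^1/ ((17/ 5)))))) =-306180/ 17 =-18010.59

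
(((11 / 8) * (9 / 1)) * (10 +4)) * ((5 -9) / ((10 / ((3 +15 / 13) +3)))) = -64449 / 130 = -495.76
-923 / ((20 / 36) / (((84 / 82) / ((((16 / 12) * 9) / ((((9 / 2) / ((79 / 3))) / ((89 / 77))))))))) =-120891771 / 5765420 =-20.97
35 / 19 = 1.84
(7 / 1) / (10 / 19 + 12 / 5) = 665 / 278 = 2.39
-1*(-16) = 16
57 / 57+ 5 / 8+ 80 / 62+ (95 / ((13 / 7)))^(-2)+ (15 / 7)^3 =9792319109 / 767702600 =12.76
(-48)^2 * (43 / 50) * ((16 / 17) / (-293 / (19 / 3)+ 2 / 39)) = -587298816 / 14553275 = -40.36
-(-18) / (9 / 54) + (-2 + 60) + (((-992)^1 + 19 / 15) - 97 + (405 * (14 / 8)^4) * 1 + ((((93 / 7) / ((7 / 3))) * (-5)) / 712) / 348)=1397054802511 / 485640960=2876.72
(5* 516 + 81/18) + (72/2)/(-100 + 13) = 149877/58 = 2584.09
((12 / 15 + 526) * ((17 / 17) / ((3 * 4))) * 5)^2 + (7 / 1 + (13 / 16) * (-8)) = 192723 / 4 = 48180.75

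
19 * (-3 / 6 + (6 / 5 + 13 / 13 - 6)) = -817 / 10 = -81.70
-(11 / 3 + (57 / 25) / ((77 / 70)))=-947 / 165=-5.74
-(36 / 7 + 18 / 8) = -7.39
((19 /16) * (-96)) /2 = -57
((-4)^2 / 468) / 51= 4 / 5967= 0.00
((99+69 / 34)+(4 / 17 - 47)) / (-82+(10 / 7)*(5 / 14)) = -30135 / 45254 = -0.67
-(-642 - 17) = 659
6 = 6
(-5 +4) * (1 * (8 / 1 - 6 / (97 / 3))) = -758 / 97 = -7.81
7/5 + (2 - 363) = -1798/5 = -359.60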